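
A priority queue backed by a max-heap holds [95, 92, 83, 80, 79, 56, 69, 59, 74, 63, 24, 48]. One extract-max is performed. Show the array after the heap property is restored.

[92, 80, 83, 74, 79, 56, 69, 59, 48, 63, 24]

remove root 95; move last element 48 to root → [48, 92, 83, 80, 79, 56, 69, 59, 74, 63, 24]
48 vs larger child 92 at index 1, swap → [92, 48, 83, 80, 79, 56, 69, 59, 74, 63, 24]
48 vs larger child 80 at index 3, swap → [92, 80, 83, 48, 79, 56, 69, 59, 74, 63, 24]
48 vs larger child 74 at index 8, swap → [92, 80, 83, 74, 79, 56, 69, 59, 48, 63, 24]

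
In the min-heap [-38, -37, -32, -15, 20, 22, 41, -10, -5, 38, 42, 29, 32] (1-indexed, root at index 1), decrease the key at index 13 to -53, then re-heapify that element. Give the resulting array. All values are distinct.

[-53, -37, -38, -15, 20, -32, 41, -10, -5, 38, 42, 29, 22]

set index 13 from 32 to -53 → [-38, -37, -32, -15, 20, 22, 41, -10, -5, 38, 42, 29, -53]
-53 < parent 22 at index 6, swap → [-38, -37, -32, -15, 20, -53, 41, -10, -5, 38, 42, 29, 22]
-53 < parent -32 at index 3, swap → [-38, -37, -53, -15, 20, -32, 41, -10, -5, 38, 42, 29, 22]
-53 < parent -38 at index 1, swap → [-53, -37, -38, -15, 20, -32, 41, -10, -5, 38, 42, 29, 22]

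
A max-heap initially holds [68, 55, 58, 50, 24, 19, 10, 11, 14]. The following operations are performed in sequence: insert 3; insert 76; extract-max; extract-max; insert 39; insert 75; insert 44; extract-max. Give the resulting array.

[58, 55, 44, 50, 39, 19, 10, 11, 14, 24, 3]

insert 3:
  append 3 at index 9 → [68, 55, 58, 50, 24, 19, 10, 11, 14, 3] (no swap needed)
insert 76:
  append 76 at index 10 → [68, 55, 58, 50, 24, 19, 10, 11, 14, 3, 76]
  76 > parent 24 at index 4, swap → [68, 55, 58, 50, 76, 19, 10, 11, 14, 3, 24]
  76 > parent 55 at index 1, swap → [68, 76, 58, 50, 55, 19, 10, 11, 14, 3, 24]
  76 > parent 68 at index 0, swap → [76, 68, 58, 50, 55, 19, 10, 11, 14, 3, 24]
extract-max → returns 76:
  remove root 76; move last element 24 to root → [24, 68, 58, 50, 55, 19, 10, 11, 14, 3]
  24 vs larger child 68 at index 1, swap → [68, 24, 58, 50, 55, 19, 10, 11, 14, 3]
  24 vs larger child 55 at index 4, swap → [68, 55, 58, 50, 24, 19, 10, 11, 14, 3]
extract-max → returns 68:
  remove root 68; move last element 3 to root → [3, 55, 58, 50, 24, 19, 10, 11, 14]
  3 vs larger child 58 at index 2, swap → [58, 55, 3, 50, 24, 19, 10, 11, 14]
  3 vs larger child 19 at index 5, swap → [58, 55, 19, 50, 24, 3, 10, 11, 14]
insert 39:
  append 39 at index 9 → [58, 55, 19, 50, 24, 3, 10, 11, 14, 39]
  39 > parent 24 at index 4, swap → [58, 55, 19, 50, 39, 3, 10, 11, 14, 24]
insert 75:
  append 75 at index 10 → [58, 55, 19, 50, 39, 3, 10, 11, 14, 24, 75]
  75 > parent 39 at index 4, swap → [58, 55, 19, 50, 75, 3, 10, 11, 14, 24, 39]
  75 > parent 55 at index 1, swap → [58, 75, 19, 50, 55, 3, 10, 11, 14, 24, 39]
  75 > parent 58 at index 0, swap → [75, 58, 19, 50, 55, 3, 10, 11, 14, 24, 39]
insert 44:
  append 44 at index 11 → [75, 58, 19, 50, 55, 3, 10, 11, 14, 24, 39, 44]
  44 > parent 3 at index 5, swap → [75, 58, 19, 50, 55, 44, 10, 11, 14, 24, 39, 3]
  44 > parent 19 at index 2, swap → [75, 58, 44, 50, 55, 19, 10, 11, 14, 24, 39, 3]
extract-max → returns 75:
  remove root 75; move last element 3 to root → [3, 58, 44, 50, 55, 19, 10, 11, 14, 24, 39]
  3 vs larger child 58 at index 1, swap → [58, 3, 44, 50, 55, 19, 10, 11, 14, 24, 39]
  3 vs larger child 55 at index 4, swap → [58, 55, 44, 50, 3, 19, 10, 11, 14, 24, 39]
  3 vs larger child 39 at index 10, swap → [58, 55, 44, 50, 39, 19, 10, 11, 14, 24, 3]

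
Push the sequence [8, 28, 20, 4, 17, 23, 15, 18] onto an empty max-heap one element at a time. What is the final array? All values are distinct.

Insert 8:
  append 8 at index 0 → [8] (no swap needed)
Insert 28:
  append 28 at index 1 → [8, 28]
  28 > parent 8 at index 0, swap → [28, 8]
Insert 20:
  append 20 at index 2 → [28, 8, 20] (no swap needed)
Insert 4:
  append 4 at index 3 → [28, 8, 20, 4] (no swap needed)
Insert 17:
  append 17 at index 4 → [28, 8, 20, 4, 17]
  17 > parent 8 at index 1, swap → [28, 17, 20, 4, 8]
Insert 23:
  append 23 at index 5 → [28, 17, 20, 4, 8, 23]
  23 > parent 20 at index 2, swap → [28, 17, 23, 4, 8, 20]
Insert 15:
  append 15 at index 6 → [28, 17, 23, 4, 8, 20, 15] (no swap needed)
Insert 18:
  append 18 at index 7 → [28, 17, 23, 4, 8, 20, 15, 18]
  18 > parent 4 at index 3, swap → [28, 17, 23, 18, 8, 20, 15, 4]
  18 > parent 17 at index 1, swap → [28, 18, 23, 17, 8, 20, 15, 4]

[28, 18, 23, 17, 8, 20, 15, 4]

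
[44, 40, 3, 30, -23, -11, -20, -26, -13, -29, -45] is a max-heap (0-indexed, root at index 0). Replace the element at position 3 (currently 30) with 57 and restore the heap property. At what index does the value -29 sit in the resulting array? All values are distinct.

9

set index 3 from 30 to 57 → [44, 40, 3, 57, -23, -11, -20, -26, -13, -29, -45]
57 > parent 40 at index 1, swap → [44, 57, 3, 40, -23, -11, -20, -26, -13, -29, -45]
57 > parent 44 at index 0, swap → [57, 44, 3, 40, -23, -11, -20, -26, -13, -29, -45]
resulting array: [57, 44, 3, 40, -23, -11, -20, -26, -13, -29, -45]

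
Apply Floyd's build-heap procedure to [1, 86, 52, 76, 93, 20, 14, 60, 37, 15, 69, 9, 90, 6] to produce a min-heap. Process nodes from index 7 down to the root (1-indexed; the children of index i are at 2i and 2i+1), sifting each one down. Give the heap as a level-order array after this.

[1, 15, 6, 37, 69, 9, 14, 60, 76, 93, 86, 20, 90, 52]

sift down from index 7:
  14 vs only child 6 at index 14, swap → [1, 86, 52, 76, 93, 20, 6, 60, 37, 15, 69, 9, 90, 14]
sift down from index 6:
  20 vs smaller child 9 at index 12, swap → [1, 86, 52, 76, 93, 9, 6, 60, 37, 15, 69, 20, 90, 14]
sift down from index 5:
  93 vs smaller child 15 at index 10, swap → [1, 86, 52, 76, 15, 9, 6, 60, 37, 93, 69, 20, 90, 14]
sift down from index 4:
  76 vs smaller child 37 at index 9, swap → [1, 86, 52, 37, 15, 9, 6, 60, 76, 93, 69, 20, 90, 14]
sift down from index 3:
  52 vs smaller child 6 at index 7, swap → [1, 86, 6, 37, 15, 9, 52, 60, 76, 93, 69, 20, 90, 14]
  52 vs only child 14 at index 14, swap → [1, 86, 6, 37, 15, 9, 14, 60, 76, 93, 69, 20, 90, 52]
sift down from index 2:
  86 vs smaller child 15 at index 5, swap → [1, 15, 6, 37, 86, 9, 14, 60, 76, 93, 69, 20, 90, 52]
  86 vs smaller child 69 at index 11, swap → [1, 15, 6, 37, 69, 9, 14, 60, 76, 93, 86, 20, 90, 52]
sift down from index 1: already satisfies heap property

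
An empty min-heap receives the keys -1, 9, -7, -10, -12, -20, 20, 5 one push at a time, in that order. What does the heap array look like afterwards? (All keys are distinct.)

[-20, -10, -12, 5, -7, -1, 20, 9]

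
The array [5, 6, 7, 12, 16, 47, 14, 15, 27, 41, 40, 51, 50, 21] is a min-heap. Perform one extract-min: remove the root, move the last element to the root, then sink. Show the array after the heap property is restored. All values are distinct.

remove root 5; move last element 21 to root → [21, 6, 7, 12, 16, 47, 14, 15, 27, 41, 40, 51, 50]
21 vs smaller child 6 at index 1, swap → [6, 21, 7, 12, 16, 47, 14, 15, 27, 41, 40, 51, 50]
21 vs smaller child 12 at index 3, swap → [6, 12, 7, 21, 16, 47, 14, 15, 27, 41, 40, 51, 50]
21 vs smaller child 15 at index 7, swap → [6, 12, 7, 15, 16, 47, 14, 21, 27, 41, 40, 51, 50]

[6, 12, 7, 15, 16, 47, 14, 21, 27, 41, 40, 51, 50]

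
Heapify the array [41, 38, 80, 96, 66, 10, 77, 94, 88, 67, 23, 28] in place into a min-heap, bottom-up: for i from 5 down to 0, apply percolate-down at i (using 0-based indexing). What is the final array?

[10, 23, 28, 88, 38, 41, 77, 94, 96, 67, 66, 80]

sift down from index 5: already satisfies heap property
sift down from index 4:
  66 vs smaller child 23 at index 10, swap → [41, 38, 80, 96, 23, 10, 77, 94, 88, 67, 66, 28]
sift down from index 3:
  96 vs smaller child 88 at index 8, swap → [41, 38, 80, 88, 23, 10, 77, 94, 96, 67, 66, 28]
sift down from index 2:
  80 vs smaller child 10 at index 5, swap → [41, 38, 10, 88, 23, 80, 77, 94, 96, 67, 66, 28]
  80 vs only child 28 at index 11, swap → [41, 38, 10, 88, 23, 28, 77, 94, 96, 67, 66, 80]
sift down from index 1:
  38 vs smaller child 23 at index 4, swap → [41, 23, 10, 88, 38, 28, 77, 94, 96, 67, 66, 80]
sift down from index 0:
  41 vs smaller child 10 at index 2, swap → [10, 23, 41, 88, 38, 28, 77, 94, 96, 67, 66, 80]
  41 vs smaller child 28 at index 5, swap → [10, 23, 28, 88, 38, 41, 77, 94, 96, 67, 66, 80]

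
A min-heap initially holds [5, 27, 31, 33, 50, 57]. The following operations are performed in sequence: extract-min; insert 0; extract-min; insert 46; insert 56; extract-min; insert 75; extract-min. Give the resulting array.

[33, 50, 46, 57, 75, 56]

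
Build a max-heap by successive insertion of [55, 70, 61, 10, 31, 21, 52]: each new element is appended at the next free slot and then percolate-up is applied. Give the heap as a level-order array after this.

Insert 55:
  append 55 at index 0 → [55] (no swap needed)
Insert 70:
  append 70 at index 1 → [55, 70]
  70 > parent 55 at index 0, swap → [70, 55]
Insert 61:
  append 61 at index 2 → [70, 55, 61] (no swap needed)
Insert 10:
  append 10 at index 3 → [70, 55, 61, 10] (no swap needed)
Insert 31:
  append 31 at index 4 → [70, 55, 61, 10, 31] (no swap needed)
Insert 21:
  append 21 at index 5 → [70, 55, 61, 10, 31, 21] (no swap needed)
Insert 52:
  append 52 at index 6 → [70, 55, 61, 10, 31, 21, 52] (no swap needed)

[70, 55, 61, 10, 31, 21, 52]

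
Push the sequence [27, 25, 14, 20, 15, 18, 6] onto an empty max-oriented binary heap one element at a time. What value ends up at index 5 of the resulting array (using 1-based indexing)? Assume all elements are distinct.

15

Insert 27:
  append 27 at index 1 → [27] (no swap needed)
Insert 25:
  append 25 at index 2 → [27, 25] (no swap needed)
Insert 14:
  append 14 at index 3 → [27, 25, 14] (no swap needed)
Insert 20:
  append 20 at index 4 → [27, 25, 14, 20] (no swap needed)
Insert 15:
  append 15 at index 5 → [27, 25, 14, 20, 15] (no swap needed)
Insert 18:
  append 18 at index 6 → [27, 25, 14, 20, 15, 18]
  18 > parent 14 at index 3, swap → [27, 25, 18, 20, 15, 14]
Insert 6:
  append 6 at index 7 → [27, 25, 18, 20, 15, 14, 6] (no swap needed)
resulting array: [27, 25, 18, 20, 15, 14, 6]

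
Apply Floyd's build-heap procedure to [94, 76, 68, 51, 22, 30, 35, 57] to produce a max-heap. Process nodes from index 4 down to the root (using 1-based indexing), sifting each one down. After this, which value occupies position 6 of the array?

30

sift down from index 4:
  51 vs only child 57 at index 8, swap → [94, 76, 68, 57, 22, 30, 35, 51]
sift down from index 3: already satisfies heap property
sift down from index 2: already satisfies heap property
sift down from index 1: already satisfies heap property
resulting array: [94, 76, 68, 57, 22, 30, 35, 51]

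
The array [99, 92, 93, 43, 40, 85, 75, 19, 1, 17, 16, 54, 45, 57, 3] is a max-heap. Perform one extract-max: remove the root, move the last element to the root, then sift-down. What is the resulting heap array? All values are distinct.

remove root 99; move last element 3 to root → [3, 92, 93, 43, 40, 85, 75, 19, 1, 17, 16, 54, 45, 57]
3 vs larger child 93 at index 2, swap → [93, 92, 3, 43, 40, 85, 75, 19, 1, 17, 16, 54, 45, 57]
3 vs larger child 85 at index 5, swap → [93, 92, 85, 43, 40, 3, 75, 19, 1, 17, 16, 54, 45, 57]
3 vs larger child 54 at index 11, swap → [93, 92, 85, 43, 40, 54, 75, 19, 1, 17, 16, 3, 45, 57]

[93, 92, 85, 43, 40, 54, 75, 19, 1, 17, 16, 3, 45, 57]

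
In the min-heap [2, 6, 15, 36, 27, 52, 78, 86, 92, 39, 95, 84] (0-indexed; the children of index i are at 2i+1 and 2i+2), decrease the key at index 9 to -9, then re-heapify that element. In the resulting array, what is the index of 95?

10

set index 9 from 39 to -9 → [2, 6, 15, 36, 27, 52, 78, 86, 92, -9, 95, 84]
-9 < parent 27 at index 4, swap → [2, 6, 15, 36, -9, 52, 78, 86, 92, 27, 95, 84]
-9 < parent 6 at index 1, swap → [2, -9, 15, 36, 6, 52, 78, 86, 92, 27, 95, 84]
-9 < parent 2 at index 0, swap → [-9, 2, 15, 36, 6, 52, 78, 86, 92, 27, 95, 84]
resulting array: [-9, 2, 15, 36, 6, 52, 78, 86, 92, 27, 95, 84]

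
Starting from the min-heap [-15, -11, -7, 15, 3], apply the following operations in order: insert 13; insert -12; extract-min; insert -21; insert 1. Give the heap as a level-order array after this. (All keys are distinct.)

insert 13:
  append 13 at index 5 → [-15, -11, -7, 15, 3, 13] (no swap needed)
insert -12:
  append -12 at index 6 → [-15, -11, -7, 15, 3, 13, -12]
  -12 < parent -7 at index 2, swap → [-15, -11, -12, 15, 3, 13, -7]
extract-min → returns -15:
  remove root -15; move last element -7 to root → [-7, -11, -12, 15, 3, 13]
  -7 vs smaller child -12 at index 2, swap → [-12, -11, -7, 15, 3, 13]
insert -21:
  append -21 at index 6 → [-12, -11, -7, 15, 3, 13, -21]
  -21 < parent -7 at index 2, swap → [-12, -11, -21, 15, 3, 13, -7]
  -21 < parent -12 at index 0, swap → [-21, -11, -12, 15, 3, 13, -7]
insert 1:
  append 1 at index 7 → [-21, -11, -12, 15, 3, 13, -7, 1]
  1 < parent 15 at index 3, swap → [-21, -11, -12, 1, 3, 13, -7, 15]

[-21, -11, -12, 1, 3, 13, -7, 15]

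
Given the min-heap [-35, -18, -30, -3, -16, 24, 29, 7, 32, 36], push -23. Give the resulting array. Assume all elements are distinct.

[-35, -23, -30, -3, -18, 24, 29, 7, 32, 36, -16]

append -23 at index 10 → [-35, -18, -30, -3, -16, 24, 29, 7, 32, 36, -23]
-23 < parent -16 at index 4, swap → [-35, -18, -30, -3, -23, 24, 29, 7, 32, 36, -16]
-23 < parent -18 at index 1, swap → [-35, -23, -30, -3, -18, 24, 29, 7, 32, 36, -16]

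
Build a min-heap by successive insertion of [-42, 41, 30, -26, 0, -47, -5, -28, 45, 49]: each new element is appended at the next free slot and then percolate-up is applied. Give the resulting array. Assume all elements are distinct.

[-47, -28, -42, -26, 0, 30, -5, 41, 45, 49]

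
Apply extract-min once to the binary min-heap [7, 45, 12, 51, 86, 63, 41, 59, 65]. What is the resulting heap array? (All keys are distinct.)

[12, 45, 41, 51, 86, 63, 65, 59]

remove root 7; move last element 65 to root → [65, 45, 12, 51, 86, 63, 41, 59]
65 vs smaller child 12 at index 2, swap → [12, 45, 65, 51, 86, 63, 41, 59]
65 vs smaller child 41 at index 6, swap → [12, 45, 41, 51, 86, 63, 65, 59]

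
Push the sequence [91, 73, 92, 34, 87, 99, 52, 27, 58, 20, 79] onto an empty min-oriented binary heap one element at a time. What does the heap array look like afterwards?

[20, 27, 52, 58, 34, 99, 92, 91, 73, 87, 79]

Insert 91:
  append 91 at index 0 → [91] (no swap needed)
Insert 73:
  append 73 at index 1 → [91, 73]
  73 < parent 91 at index 0, swap → [73, 91]
Insert 92:
  append 92 at index 2 → [73, 91, 92] (no swap needed)
Insert 34:
  append 34 at index 3 → [73, 91, 92, 34]
  34 < parent 91 at index 1, swap → [73, 34, 92, 91]
  34 < parent 73 at index 0, swap → [34, 73, 92, 91]
Insert 87:
  append 87 at index 4 → [34, 73, 92, 91, 87] (no swap needed)
Insert 99:
  append 99 at index 5 → [34, 73, 92, 91, 87, 99] (no swap needed)
Insert 52:
  append 52 at index 6 → [34, 73, 92, 91, 87, 99, 52]
  52 < parent 92 at index 2, swap → [34, 73, 52, 91, 87, 99, 92]
Insert 27:
  append 27 at index 7 → [34, 73, 52, 91, 87, 99, 92, 27]
  27 < parent 91 at index 3, swap → [34, 73, 52, 27, 87, 99, 92, 91]
  27 < parent 73 at index 1, swap → [34, 27, 52, 73, 87, 99, 92, 91]
  27 < parent 34 at index 0, swap → [27, 34, 52, 73, 87, 99, 92, 91]
Insert 58:
  append 58 at index 8 → [27, 34, 52, 73, 87, 99, 92, 91, 58]
  58 < parent 73 at index 3, swap → [27, 34, 52, 58, 87, 99, 92, 91, 73]
Insert 20:
  append 20 at index 9 → [27, 34, 52, 58, 87, 99, 92, 91, 73, 20]
  20 < parent 87 at index 4, swap → [27, 34, 52, 58, 20, 99, 92, 91, 73, 87]
  20 < parent 34 at index 1, swap → [27, 20, 52, 58, 34, 99, 92, 91, 73, 87]
  20 < parent 27 at index 0, swap → [20, 27, 52, 58, 34, 99, 92, 91, 73, 87]
Insert 79:
  append 79 at index 10 → [20, 27, 52, 58, 34, 99, 92, 91, 73, 87, 79] (no swap needed)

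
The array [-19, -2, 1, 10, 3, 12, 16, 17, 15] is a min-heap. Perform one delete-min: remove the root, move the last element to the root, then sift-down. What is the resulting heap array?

remove root -19; move last element 15 to root → [15, -2, 1, 10, 3, 12, 16, 17]
15 vs smaller child -2 at index 1, swap → [-2, 15, 1, 10, 3, 12, 16, 17]
15 vs smaller child 3 at index 4, swap → [-2, 3, 1, 10, 15, 12, 16, 17]

[-2, 3, 1, 10, 15, 12, 16, 17]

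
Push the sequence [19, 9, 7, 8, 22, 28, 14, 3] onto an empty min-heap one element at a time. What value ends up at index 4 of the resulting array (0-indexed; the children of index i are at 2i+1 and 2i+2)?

22

Insert 19:
  append 19 at index 0 → [19] (no swap needed)
Insert 9:
  append 9 at index 1 → [19, 9]
  9 < parent 19 at index 0, swap → [9, 19]
Insert 7:
  append 7 at index 2 → [9, 19, 7]
  7 < parent 9 at index 0, swap → [7, 19, 9]
Insert 8:
  append 8 at index 3 → [7, 19, 9, 8]
  8 < parent 19 at index 1, swap → [7, 8, 9, 19]
Insert 22:
  append 22 at index 4 → [7, 8, 9, 19, 22] (no swap needed)
Insert 28:
  append 28 at index 5 → [7, 8, 9, 19, 22, 28] (no swap needed)
Insert 14:
  append 14 at index 6 → [7, 8, 9, 19, 22, 28, 14] (no swap needed)
Insert 3:
  append 3 at index 7 → [7, 8, 9, 19, 22, 28, 14, 3]
  3 < parent 19 at index 3, swap → [7, 8, 9, 3, 22, 28, 14, 19]
  3 < parent 8 at index 1, swap → [7, 3, 9, 8, 22, 28, 14, 19]
  3 < parent 7 at index 0, swap → [3, 7, 9, 8, 22, 28, 14, 19]
resulting array: [3, 7, 9, 8, 22, 28, 14, 19]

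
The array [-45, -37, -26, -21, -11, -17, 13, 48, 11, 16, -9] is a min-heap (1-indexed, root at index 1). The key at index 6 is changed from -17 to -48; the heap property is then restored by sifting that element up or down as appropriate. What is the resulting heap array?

[-48, -37, -45, -21, -11, -26, 13, 48, 11, 16, -9]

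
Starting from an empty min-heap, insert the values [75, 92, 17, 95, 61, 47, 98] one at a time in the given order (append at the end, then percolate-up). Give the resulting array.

[17, 61, 47, 95, 92, 75, 98]

Insert 75:
  append 75 at index 0 → [75] (no swap needed)
Insert 92:
  append 92 at index 1 → [75, 92] (no swap needed)
Insert 17:
  append 17 at index 2 → [75, 92, 17]
  17 < parent 75 at index 0, swap → [17, 92, 75]
Insert 95:
  append 95 at index 3 → [17, 92, 75, 95] (no swap needed)
Insert 61:
  append 61 at index 4 → [17, 92, 75, 95, 61]
  61 < parent 92 at index 1, swap → [17, 61, 75, 95, 92]
Insert 47:
  append 47 at index 5 → [17, 61, 75, 95, 92, 47]
  47 < parent 75 at index 2, swap → [17, 61, 47, 95, 92, 75]
Insert 98:
  append 98 at index 6 → [17, 61, 47, 95, 92, 75, 98] (no swap needed)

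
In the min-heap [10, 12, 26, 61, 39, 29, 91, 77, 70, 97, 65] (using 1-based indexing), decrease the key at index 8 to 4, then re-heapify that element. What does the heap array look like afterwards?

[4, 10, 26, 12, 39, 29, 91, 61, 70, 97, 65]

set index 8 from 77 to 4 → [10, 12, 26, 61, 39, 29, 91, 4, 70, 97, 65]
4 < parent 61 at index 4, swap → [10, 12, 26, 4, 39, 29, 91, 61, 70, 97, 65]
4 < parent 12 at index 2, swap → [10, 4, 26, 12, 39, 29, 91, 61, 70, 97, 65]
4 < parent 10 at index 1, swap → [4, 10, 26, 12, 39, 29, 91, 61, 70, 97, 65]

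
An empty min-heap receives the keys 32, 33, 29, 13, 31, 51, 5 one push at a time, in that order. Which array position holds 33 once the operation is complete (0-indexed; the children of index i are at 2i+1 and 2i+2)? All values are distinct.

3

Insert 32:
  append 32 at index 0 → [32] (no swap needed)
Insert 33:
  append 33 at index 1 → [32, 33] (no swap needed)
Insert 29:
  append 29 at index 2 → [32, 33, 29]
  29 < parent 32 at index 0, swap → [29, 33, 32]
Insert 13:
  append 13 at index 3 → [29, 33, 32, 13]
  13 < parent 33 at index 1, swap → [29, 13, 32, 33]
  13 < parent 29 at index 0, swap → [13, 29, 32, 33]
Insert 31:
  append 31 at index 4 → [13, 29, 32, 33, 31] (no swap needed)
Insert 51:
  append 51 at index 5 → [13, 29, 32, 33, 31, 51] (no swap needed)
Insert 5:
  append 5 at index 6 → [13, 29, 32, 33, 31, 51, 5]
  5 < parent 32 at index 2, swap → [13, 29, 5, 33, 31, 51, 32]
  5 < parent 13 at index 0, swap → [5, 29, 13, 33, 31, 51, 32]
resulting array: [5, 29, 13, 33, 31, 51, 32]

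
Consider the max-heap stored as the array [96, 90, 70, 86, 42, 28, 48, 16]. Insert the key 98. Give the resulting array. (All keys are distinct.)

append 98 at index 8 → [96, 90, 70, 86, 42, 28, 48, 16, 98]
98 > parent 86 at index 3, swap → [96, 90, 70, 98, 42, 28, 48, 16, 86]
98 > parent 90 at index 1, swap → [96, 98, 70, 90, 42, 28, 48, 16, 86]
98 > parent 96 at index 0, swap → [98, 96, 70, 90, 42, 28, 48, 16, 86]

[98, 96, 70, 90, 42, 28, 48, 16, 86]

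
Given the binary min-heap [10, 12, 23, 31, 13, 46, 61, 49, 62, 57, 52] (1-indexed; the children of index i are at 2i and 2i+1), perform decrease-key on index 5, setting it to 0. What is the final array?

[0, 10, 23, 31, 12, 46, 61, 49, 62, 57, 52]

set index 5 from 13 to 0 → [10, 12, 23, 31, 0, 46, 61, 49, 62, 57, 52]
0 < parent 12 at index 2, swap → [10, 0, 23, 31, 12, 46, 61, 49, 62, 57, 52]
0 < parent 10 at index 1, swap → [0, 10, 23, 31, 12, 46, 61, 49, 62, 57, 52]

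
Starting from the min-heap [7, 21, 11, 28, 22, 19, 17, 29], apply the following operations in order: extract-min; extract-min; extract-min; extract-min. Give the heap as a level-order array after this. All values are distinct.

[21, 22, 29, 28]

extract-min → returns 7:
  remove root 7; move last element 29 to root → [29, 21, 11, 28, 22, 19, 17]
  29 vs smaller child 11 at index 2, swap → [11, 21, 29, 28, 22, 19, 17]
  29 vs smaller child 17 at index 6, swap → [11, 21, 17, 28, 22, 19, 29]
extract-min → returns 11:
  remove root 11; move last element 29 to root → [29, 21, 17, 28, 22, 19]
  29 vs smaller child 17 at index 2, swap → [17, 21, 29, 28, 22, 19]
  29 vs only child 19 at index 5, swap → [17, 21, 19, 28, 22, 29]
extract-min → returns 17:
  remove root 17; move last element 29 to root → [29, 21, 19, 28, 22]
  29 vs smaller child 19 at index 2, swap → [19, 21, 29, 28, 22]
extract-min → returns 19:
  remove root 19; move last element 22 to root → [22, 21, 29, 28]
  22 vs smaller child 21 at index 1, swap → [21, 22, 29, 28]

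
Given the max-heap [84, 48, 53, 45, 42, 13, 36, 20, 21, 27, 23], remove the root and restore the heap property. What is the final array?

[53, 48, 36, 45, 42, 13, 23, 20, 21, 27]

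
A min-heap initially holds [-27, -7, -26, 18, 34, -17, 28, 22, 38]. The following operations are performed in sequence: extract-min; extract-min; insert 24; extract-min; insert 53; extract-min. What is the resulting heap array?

[18, 24, 22, 53, 34, 38, 28]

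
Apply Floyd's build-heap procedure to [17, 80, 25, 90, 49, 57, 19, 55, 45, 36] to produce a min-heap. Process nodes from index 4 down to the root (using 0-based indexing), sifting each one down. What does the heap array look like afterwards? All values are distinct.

[17, 36, 19, 45, 49, 57, 25, 55, 90, 80]

sift down from index 4:
  49 vs only child 36 at index 9, swap → [17, 80, 25, 90, 36, 57, 19, 55, 45, 49]
sift down from index 3:
  90 vs smaller child 45 at index 8, swap → [17, 80, 25, 45, 36, 57, 19, 55, 90, 49]
sift down from index 2:
  25 vs smaller child 19 at index 6, swap → [17, 80, 19, 45, 36, 57, 25, 55, 90, 49]
sift down from index 1:
  80 vs smaller child 36 at index 4, swap → [17, 36, 19, 45, 80, 57, 25, 55, 90, 49]
  80 vs only child 49 at index 9, swap → [17, 36, 19, 45, 49, 57, 25, 55, 90, 80]
sift down from index 0: already satisfies heap property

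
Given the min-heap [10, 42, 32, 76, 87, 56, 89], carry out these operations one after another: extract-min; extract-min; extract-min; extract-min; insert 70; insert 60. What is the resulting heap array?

[60, 70, 87, 89, 76]

extract-min → returns 10:
  remove root 10; move last element 89 to root → [89, 42, 32, 76, 87, 56]
  89 vs smaller child 32 at index 2, swap → [32, 42, 89, 76, 87, 56]
  89 vs only child 56 at index 5, swap → [32, 42, 56, 76, 87, 89]
extract-min → returns 32:
  remove root 32; move last element 89 to root → [89, 42, 56, 76, 87]
  89 vs smaller child 42 at index 1, swap → [42, 89, 56, 76, 87]
  89 vs smaller child 76 at index 3, swap → [42, 76, 56, 89, 87]
extract-min → returns 42:
  remove root 42; move last element 87 to root → [87, 76, 56, 89]
  87 vs smaller child 56 at index 2, swap → [56, 76, 87, 89]
extract-min → returns 56:
  remove root 56; move last element 89 to root → [89, 76, 87]
  89 vs smaller child 76 at index 1, swap → [76, 89, 87]
insert 70:
  append 70 at index 3 → [76, 89, 87, 70]
  70 < parent 89 at index 1, swap → [76, 70, 87, 89]
  70 < parent 76 at index 0, swap → [70, 76, 87, 89]
insert 60:
  append 60 at index 4 → [70, 76, 87, 89, 60]
  60 < parent 76 at index 1, swap → [70, 60, 87, 89, 76]
  60 < parent 70 at index 0, swap → [60, 70, 87, 89, 76]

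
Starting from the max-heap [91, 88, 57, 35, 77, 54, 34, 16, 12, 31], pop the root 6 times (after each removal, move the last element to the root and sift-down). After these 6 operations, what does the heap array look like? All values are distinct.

extract-max #1 returns 91:
  remove root 91; move last element 31 to root → [31, 88, 57, 35, 77, 54, 34, 16, 12]
  31 vs larger child 88 at index 1, swap → [88, 31, 57, 35, 77, 54, 34, 16, 12]
  31 vs larger child 77 at index 4, swap → [88, 77, 57, 35, 31, 54, 34, 16, 12]
extract-max #2 returns 88:
  remove root 88; move last element 12 to root → [12, 77, 57, 35, 31, 54, 34, 16]
  12 vs larger child 77 at index 1, swap → [77, 12, 57, 35, 31, 54, 34, 16]
  12 vs larger child 35 at index 3, swap → [77, 35, 57, 12, 31, 54, 34, 16]
  12 vs only child 16 at index 7, swap → [77, 35, 57, 16, 31, 54, 34, 12]
extract-max #3 returns 77:
  remove root 77; move last element 12 to root → [12, 35, 57, 16, 31, 54, 34]
  12 vs larger child 57 at index 2, swap → [57, 35, 12, 16, 31, 54, 34]
  12 vs larger child 54 at index 5, swap → [57, 35, 54, 16, 31, 12, 34]
extract-max #4 returns 57:
  remove root 57; move last element 34 to root → [34, 35, 54, 16, 31, 12]
  34 vs larger child 54 at index 2, swap → [54, 35, 34, 16, 31, 12]
extract-max #5 returns 54:
  remove root 54; move last element 12 to root → [12, 35, 34, 16, 31]
  12 vs larger child 35 at index 1, swap → [35, 12, 34, 16, 31]
  12 vs larger child 31 at index 4, swap → [35, 31, 34, 16, 12]
extract-max #6 returns 35:
  remove root 35; move last element 12 to root → [12, 31, 34, 16]
  12 vs larger child 34 at index 2, swap → [34, 31, 12, 16]

[34, 31, 12, 16]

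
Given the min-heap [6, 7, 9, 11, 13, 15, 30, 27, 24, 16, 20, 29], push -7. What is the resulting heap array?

[-7, 7, 6, 11, 13, 9, 30, 27, 24, 16, 20, 29, 15]

append -7 at index 12 → [6, 7, 9, 11, 13, 15, 30, 27, 24, 16, 20, 29, -7]
-7 < parent 15 at index 5, swap → [6, 7, 9, 11, 13, -7, 30, 27, 24, 16, 20, 29, 15]
-7 < parent 9 at index 2, swap → [6, 7, -7, 11, 13, 9, 30, 27, 24, 16, 20, 29, 15]
-7 < parent 6 at index 0, swap → [-7, 7, 6, 11, 13, 9, 30, 27, 24, 16, 20, 29, 15]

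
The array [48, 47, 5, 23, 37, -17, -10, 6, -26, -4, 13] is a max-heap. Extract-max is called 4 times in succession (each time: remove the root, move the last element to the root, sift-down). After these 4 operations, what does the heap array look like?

extract-max #1 returns 48:
  remove root 48; move last element 13 to root → [13, 47, 5, 23, 37, -17, -10, 6, -26, -4]
  13 vs larger child 47 at index 1, swap → [47, 13, 5, 23, 37, -17, -10, 6, -26, -4]
  13 vs larger child 37 at index 4, swap → [47, 37, 5, 23, 13, -17, -10, 6, -26, -4]
extract-max #2 returns 47:
  remove root 47; move last element -4 to root → [-4, 37, 5, 23, 13, -17, -10, 6, -26]
  -4 vs larger child 37 at index 1, swap → [37, -4, 5, 23, 13, -17, -10, 6, -26]
  -4 vs larger child 23 at index 3, swap → [37, 23, 5, -4, 13, -17, -10, 6, -26]
  -4 vs larger child 6 at index 7, swap → [37, 23, 5, 6, 13, -17, -10, -4, -26]
extract-max #3 returns 37:
  remove root 37; move last element -26 to root → [-26, 23, 5, 6, 13, -17, -10, -4]
  -26 vs larger child 23 at index 1, swap → [23, -26, 5, 6, 13, -17, -10, -4]
  -26 vs larger child 13 at index 4, swap → [23, 13, 5, 6, -26, -17, -10, -4]
extract-max #4 returns 23:
  remove root 23; move last element -4 to root → [-4, 13, 5, 6, -26, -17, -10]
  -4 vs larger child 13 at index 1, swap → [13, -4, 5, 6, -26, -17, -10]
  -4 vs larger child 6 at index 3, swap → [13, 6, 5, -4, -26, -17, -10]

[13, 6, 5, -4, -26, -17, -10]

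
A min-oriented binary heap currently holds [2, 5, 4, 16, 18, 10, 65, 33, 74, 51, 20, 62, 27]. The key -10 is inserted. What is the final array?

[-10, 5, 2, 16, 18, 10, 4, 33, 74, 51, 20, 62, 27, 65]

append -10 at index 13 → [2, 5, 4, 16, 18, 10, 65, 33, 74, 51, 20, 62, 27, -10]
-10 < parent 65 at index 6, swap → [2, 5, 4, 16, 18, 10, -10, 33, 74, 51, 20, 62, 27, 65]
-10 < parent 4 at index 2, swap → [2, 5, -10, 16, 18, 10, 4, 33, 74, 51, 20, 62, 27, 65]
-10 < parent 2 at index 0, swap → [-10, 5, 2, 16, 18, 10, 4, 33, 74, 51, 20, 62, 27, 65]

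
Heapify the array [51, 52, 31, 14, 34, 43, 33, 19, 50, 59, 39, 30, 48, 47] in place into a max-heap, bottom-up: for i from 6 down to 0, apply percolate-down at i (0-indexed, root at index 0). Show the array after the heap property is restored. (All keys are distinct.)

sift down from index 6:
  33 vs only child 47 at index 13, swap → [51, 52, 31, 14, 34, 43, 47, 19, 50, 59, 39, 30, 48, 33]
sift down from index 5:
  43 vs larger child 48 at index 12, swap → [51, 52, 31, 14, 34, 48, 47, 19, 50, 59, 39, 30, 43, 33]
sift down from index 4:
  34 vs larger child 59 at index 9, swap → [51, 52, 31, 14, 59, 48, 47, 19, 50, 34, 39, 30, 43, 33]
sift down from index 3:
  14 vs larger child 50 at index 8, swap → [51, 52, 31, 50, 59, 48, 47, 19, 14, 34, 39, 30, 43, 33]
sift down from index 2:
  31 vs larger child 48 at index 5, swap → [51, 52, 48, 50, 59, 31, 47, 19, 14, 34, 39, 30, 43, 33]
  31 vs larger child 43 at index 12, swap → [51, 52, 48, 50, 59, 43, 47, 19, 14, 34, 39, 30, 31, 33]
sift down from index 1:
  52 vs larger child 59 at index 4, swap → [51, 59, 48, 50, 52, 43, 47, 19, 14, 34, 39, 30, 31, 33]
sift down from index 0:
  51 vs larger child 59 at index 1, swap → [59, 51, 48, 50, 52, 43, 47, 19, 14, 34, 39, 30, 31, 33]
  51 vs larger child 52 at index 4, swap → [59, 52, 48, 50, 51, 43, 47, 19, 14, 34, 39, 30, 31, 33]

[59, 52, 48, 50, 51, 43, 47, 19, 14, 34, 39, 30, 31, 33]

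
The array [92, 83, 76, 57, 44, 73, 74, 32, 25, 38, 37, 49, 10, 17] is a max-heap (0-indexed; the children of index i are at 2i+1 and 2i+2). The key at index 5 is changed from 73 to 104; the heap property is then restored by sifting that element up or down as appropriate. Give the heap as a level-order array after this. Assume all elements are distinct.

set index 5 from 73 to 104 → [92, 83, 76, 57, 44, 104, 74, 32, 25, 38, 37, 49, 10, 17]
104 > parent 76 at index 2, swap → [92, 83, 104, 57, 44, 76, 74, 32, 25, 38, 37, 49, 10, 17]
104 > parent 92 at index 0, swap → [104, 83, 92, 57, 44, 76, 74, 32, 25, 38, 37, 49, 10, 17]

[104, 83, 92, 57, 44, 76, 74, 32, 25, 38, 37, 49, 10, 17]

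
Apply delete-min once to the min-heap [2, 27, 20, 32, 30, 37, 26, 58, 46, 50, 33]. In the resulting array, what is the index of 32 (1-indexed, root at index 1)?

4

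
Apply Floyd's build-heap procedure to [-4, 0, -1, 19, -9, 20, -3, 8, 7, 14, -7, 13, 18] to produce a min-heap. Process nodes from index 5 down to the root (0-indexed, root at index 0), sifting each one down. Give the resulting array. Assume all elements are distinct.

sift down from index 5:
  20 vs smaller child 13 at index 11, swap → [-4, 0, -1, 19, -9, 13, -3, 8, 7, 14, -7, 20, 18]
sift down from index 4: already satisfies heap property
sift down from index 3:
  19 vs smaller child 7 at index 8, swap → [-4, 0, -1, 7, -9, 13, -3, 8, 19, 14, -7, 20, 18]
sift down from index 2:
  -1 vs smaller child -3 at index 6, swap → [-4, 0, -3, 7, -9, 13, -1, 8, 19, 14, -7, 20, 18]
sift down from index 1:
  0 vs smaller child -9 at index 4, swap → [-4, -9, -3, 7, 0, 13, -1, 8, 19, 14, -7, 20, 18]
  0 vs smaller child -7 at index 10, swap → [-4, -9, -3, 7, -7, 13, -1, 8, 19, 14, 0, 20, 18]
sift down from index 0:
  -4 vs smaller child -9 at index 1, swap → [-9, -4, -3, 7, -7, 13, -1, 8, 19, 14, 0, 20, 18]
  -4 vs smaller child -7 at index 4, swap → [-9, -7, -3, 7, -4, 13, -1, 8, 19, 14, 0, 20, 18]

[-9, -7, -3, 7, -4, 13, -1, 8, 19, 14, 0, 20, 18]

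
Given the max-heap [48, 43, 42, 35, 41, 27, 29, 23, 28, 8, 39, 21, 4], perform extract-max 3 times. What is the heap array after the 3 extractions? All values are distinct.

extract-max #1 returns 48:
  remove root 48; move last element 4 to root → [4, 43, 42, 35, 41, 27, 29, 23, 28, 8, 39, 21]
  4 vs larger child 43 at index 1, swap → [43, 4, 42, 35, 41, 27, 29, 23, 28, 8, 39, 21]
  4 vs larger child 41 at index 4, swap → [43, 41, 42, 35, 4, 27, 29, 23, 28, 8, 39, 21]
  4 vs larger child 39 at index 10, swap → [43, 41, 42, 35, 39, 27, 29, 23, 28, 8, 4, 21]
extract-max #2 returns 43:
  remove root 43; move last element 21 to root → [21, 41, 42, 35, 39, 27, 29, 23, 28, 8, 4]
  21 vs larger child 42 at index 2, swap → [42, 41, 21, 35, 39, 27, 29, 23, 28, 8, 4]
  21 vs larger child 29 at index 6, swap → [42, 41, 29, 35, 39, 27, 21, 23, 28, 8, 4]
extract-max #3 returns 42:
  remove root 42; move last element 4 to root → [4, 41, 29, 35, 39, 27, 21, 23, 28, 8]
  4 vs larger child 41 at index 1, swap → [41, 4, 29, 35, 39, 27, 21, 23, 28, 8]
  4 vs larger child 39 at index 4, swap → [41, 39, 29, 35, 4, 27, 21, 23, 28, 8]
  4 vs only child 8 at index 9, swap → [41, 39, 29, 35, 8, 27, 21, 23, 28, 4]

[41, 39, 29, 35, 8, 27, 21, 23, 28, 4]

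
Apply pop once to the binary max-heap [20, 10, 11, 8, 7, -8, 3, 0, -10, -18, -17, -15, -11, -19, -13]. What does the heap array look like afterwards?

[11, 10, 3, 8, 7, -8, -13, 0, -10, -18, -17, -15, -11, -19]

remove root 20; move last element -13 to root → [-13, 10, 11, 8, 7, -8, 3, 0, -10, -18, -17, -15, -11, -19]
-13 vs larger child 11 at index 2, swap → [11, 10, -13, 8, 7, -8, 3, 0, -10, -18, -17, -15, -11, -19]
-13 vs larger child 3 at index 6, swap → [11, 10, 3, 8, 7, -8, -13, 0, -10, -18, -17, -15, -11, -19]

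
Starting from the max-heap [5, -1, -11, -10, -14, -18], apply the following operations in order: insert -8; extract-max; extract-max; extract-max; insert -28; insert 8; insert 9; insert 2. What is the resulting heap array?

[9, 2, 8, -11, -28, -18, -10, -14]

insert -8:
  append -8 at index 6 → [5, -1, -11, -10, -14, -18, -8]
  -8 > parent -11 at index 2, swap → [5, -1, -8, -10, -14, -18, -11]
extract-max → returns 5:
  remove root 5; move last element -11 to root → [-11, -1, -8, -10, -14, -18]
  -11 vs larger child -1 at index 1, swap → [-1, -11, -8, -10, -14, -18]
  -11 vs larger child -10 at index 3, swap → [-1, -10, -8, -11, -14, -18]
extract-max → returns -1:
  remove root -1; move last element -18 to root → [-18, -10, -8, -11, -14]
  -18 vs larger child -8 at index 2, swap → [-8, -10, -18, -11, -14]
extract-max → returns -8:
  remove root -8; move last element -14 to root → [-14, -10, -18, -11]
  -14 vs larger child -10 at index 1, swap → [-10, -14, -18, -11]
  -14 vs only child -11 at index 3, swap → [-10, -11, -18, -14]
insert -28:
  append -28 at index 4 → [-10, -11, -18, -14, -28] (no swap needed)
insert 8:
  append 8 at index 5 → [-10, -11, -18, -14, -28, 8]
  8 > parent -18 at index 2, swap → [-10, -11, 8, -14, -28, -18]
  8 > parent -10 at index 0, swap → [8, -11, -10, -14, -28, -18]
insert 9:
  append 9 at index 6 → [8, -11, -10, -14, -28, -18, 9]
  9 > parent -10 at index 2, swap → [8, -11, 9, -14, -28, -18, -10]
  9 > parent 8 at index 0, swap → [9, -11, 8, -14, -28, -18, -10]
insert 2:
  append 2 at index 7 → [9, -11, 8, -14, -28, -18, -10, 2]
  2 > parent -14 at index 3, swap → [9, -11, 8, 2, -28, -18, -10, -14]
  2 > parent -11 at index 1, swap → [9, 2, 8, -11, -28, -18, -10, -14]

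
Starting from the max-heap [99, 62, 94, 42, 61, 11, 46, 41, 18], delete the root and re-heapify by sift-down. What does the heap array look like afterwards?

remove root 99; move last element 18 to root → [18, 62, 94, 42, 61, 11, 46, 41]
18 vs larger child 94 at index 2, swap → [94, 62, 18, 42, 61, 11, 46, 41]
18 vs larger child 46 at index 6, swap → [94, 62, 46, 42, 61, 11, 18, 41]

[94, 62, 46, 42, 61, 11, 18, 41]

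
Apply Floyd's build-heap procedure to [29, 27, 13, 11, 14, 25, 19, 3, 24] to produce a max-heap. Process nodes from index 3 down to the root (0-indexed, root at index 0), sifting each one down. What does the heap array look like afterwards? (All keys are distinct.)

sift down from index 3:
  11 vs larger child 24 at index 8, swap → [29, 27, 13, 24, 14, 25, 19, 3, 11]
sift down from index 2:
  13 vs larger child 25 at index 5, swap → [29, 27, 25, 24, 14, 13, 19, 3, 11]
sift down from index 1: already satisfies heap property
sift down from index 0: already satisfies heap property

[29, 27, 25, 24, 14, 13, 19, 3, 11]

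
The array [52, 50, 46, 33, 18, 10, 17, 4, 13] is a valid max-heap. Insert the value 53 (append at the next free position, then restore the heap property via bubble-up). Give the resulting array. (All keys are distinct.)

append 53 at index 9 → [52, 50, 46, 33, 18, 10, 17, 4, 13, 53]
53 > parent 18 at index 4, swap → [52, 50, 46, 33, 53, 10, 17, 4, 13, 18]
53 > parent 50 at index 1, swap → [52, 53, 46, 33, 50, 10, 17, 4, 13, 18]
53 > parent 52 at index 0, swap → [53, 52, 46, 33, 50, 10, 17, 4, 13, 18]

[53, 52, 46, 33, 50, 10, 17, 4, 13, 18]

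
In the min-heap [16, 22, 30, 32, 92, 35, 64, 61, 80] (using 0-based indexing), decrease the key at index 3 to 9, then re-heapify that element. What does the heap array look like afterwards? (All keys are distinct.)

[9, 16, 30, 22, 92, 35, 64, 61, 80]

set index 3 from 32 to 9 → [16, 22, 30, 9, 92, 35, 64, 61, 80]
9 < parent 22 at index 1, swap → [16, 9, 30, 22, 92, 35, 64, 61, 80]
9 < parent 16 at index 0, swap → [9, 16, 30, 22, 92, 35, 64, 61, 80]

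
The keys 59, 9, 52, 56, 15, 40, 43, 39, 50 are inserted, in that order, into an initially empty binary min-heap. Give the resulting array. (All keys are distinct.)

[9, 15, 40, 39, 56, 52, 43, 59, 50]

Insert 59:
  append 59 at index 0 → [59] (no swap needed)
Insert 9:
  append 9 at index 1 → [59, 9]
  9 < parent 59 at index 0, swap → [9, 59]
Insert 52:
  append 52 at index 2 → [9, 59, 52] (no swap needed)
Insert 56:
  append 56 at index 3 → [9, 59, 52, 56]
  56 < parent 59 at index 1, swap → [9, 56, 52, 59]
Insert 15:
  append 15 at index 4 → [9, 56, 52, 59, 15]
  15 < parent 56 at index 1, swap → [9, 15, 52, 59, 56]
Insert 40:
  append 40 at index 5 → [9, 15, 52, 59, 56, 40]
  40 < parent 52 at index 2, swap → [9, 15, 40, 59, 56, 52]
Insert 43:
  append 43 at index 6 → [9, 15, 40, 59, 56, 52, 43] (no swap needed)
Insert 39:
  append 39 at index 7 → [9, 15, 40, 59, 56, 52, 43, 39]
  39 < parent 59 at index 3, swap → [9, 15, 40, 39, 56, 52, 43, 59]
Insert 50:
  append 50 at index 8 → [9, 15, 40, 39, 56, 52, 43, 59, 50] (no swap needed)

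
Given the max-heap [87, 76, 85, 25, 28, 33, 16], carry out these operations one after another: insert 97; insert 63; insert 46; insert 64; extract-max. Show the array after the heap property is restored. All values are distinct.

insert 97:
  append 97 at index 7 → [87, 76, 85, 25, 28, 33, 16, 97]
  97 > parent 25 at index 3, swap → [87, 76, 85, 97, 28, 33, 16, 25]
  97 > parent 76 at index 1, swap → [87, 97, 85, 76, 28, 33, 16, 25]
  97 > parent 87 at index 0, swap → [97, 87, 85, 76, 28, 33, 16, 25]
insert 63:
  append 63 at index 8 → [97, 87, 85, 76, 28, 33, 16, 25, 63] (no swap needed)
insert 46:
  append 46 at index 9 → [97, 87, 85, 76, 28, 33, 16, 25, 63, 46]
  46 > parent 28 at index 4, swap → [97, 87, 85, 76, 46, 33, 16, 25, 63, 28]
insert 64:
  append 64 at index 10 → [97, 87, 85, 76, 46, 33, 16, 25, 63, 28, 64]
  64 > parent 46 at index 4, swap → [97, 87, 85, 76, 64, 33, 16, 25, 63, 28, 46]
extract-max → returns 97:
  remove root 97; move last element 46 to root → [46, 87, 85, 76, 64, 33, 16, 25, 63, 28]
  46 vs larger child 87 at index 1, swap → [87, 46, 85, 76, 64, 33, 16, 25, 63, 28]
  46 vs larger child 76 at index 3, swap → [87, 76, 85, 46, 64, 33, 16, 25, 63, 28]
  46 vs larger child 63 at index 8, swap → [87, 76, 85, 63, 64, 33, 16, 25, 46, 28]

[87, 76, 85, 63, 64, 33, 16, 25, 46, 28]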